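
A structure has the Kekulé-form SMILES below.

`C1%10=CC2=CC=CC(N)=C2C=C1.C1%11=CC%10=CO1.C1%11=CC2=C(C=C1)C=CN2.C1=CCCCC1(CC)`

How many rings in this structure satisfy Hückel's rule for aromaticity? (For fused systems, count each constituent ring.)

5

The SMILES encodes two fused six-membered carbon rings, each with three alternating C=C double bonds; a five-membered ring of four carbons and one oxygen, with two C=C double bonds; a six-membered carbon ring with three alternating C=C double bonds, fused to a five-membered ring containing one N–H nitrogen and two C=C double bonds; a six-membered carbon ring with one C=C double bond.
The fused 6/6-membered bicyclic is a single π system with 10 sp² atoms and 10 π electrons from ring double bonds. 10 = 4(2)+2, so the system is aromatic and both rings count as aromatic (naphthalene).
The 5-membered ring with one oxygen is planar and fully conjugated; 2 ring double bonds (4 π electrons) plus a heteroatom lone pair (2) give 6 π electrons. Since 6 = 4n+2 (n=1), it is aromatic (furan).
The fused 6/5-membered bicyclic (with one N–H) is a single π system with 9 sp² atoms and 10 π electrons from ring double bonds plus a heteroatom lone pair. 10 = 4(2)+2, so the system is aromatic and both rings count as aromatic (indole).
The 6-membered ring has four sp³ carbons, so it is not fully conjugated — not aromatic (cyclohexene).
5 of the 6 rings are aromatic. Total: 5.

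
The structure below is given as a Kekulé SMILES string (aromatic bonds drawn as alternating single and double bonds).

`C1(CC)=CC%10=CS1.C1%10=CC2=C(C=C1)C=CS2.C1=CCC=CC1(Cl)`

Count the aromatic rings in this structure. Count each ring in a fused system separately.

The SMILES encodes a five-membered ring of four carbons and one sulfur, with two C=C double bonds; a six-membered carbon ring with three alternating C=C double bonds, fused to a five-membered ring containing one sulfur and two C=C double bonds; a six-membered carbon ring with two isolated C=C double bonds and two sp³ carbons.
The 5-membered ring with one sulfur is planar and fully conjugated; 2 ring double bonds (4 π electrons) plus a heteroatom lone pair (2) give 6 π electrons. That satisfies 4n+2 with n=1, so it is aromatic (thiophene).
The fused 6/5-membered bicyclic (with one sulfur) is a single π system with 9 sp² atoms and 10 π electrons from ring double bonds plus a heteroatom lone pair. 10 = 4(2)+2, so the system is aromatic and both rings count as aromatic (benzothiophene).
The 6-membered ring has two sp³ carbons, so it is not fully conjugated — not aromatic (1,4-cyclohexadiene).
3 of the 4 rings are aromatic. Total: 3.

3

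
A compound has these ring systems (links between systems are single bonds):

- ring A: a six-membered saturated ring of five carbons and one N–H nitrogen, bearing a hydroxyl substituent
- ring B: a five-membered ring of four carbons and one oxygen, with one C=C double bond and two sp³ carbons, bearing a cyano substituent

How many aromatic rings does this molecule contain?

0

Ring A has only sp³ atoms, so it is not fully conjugated — not aromatic (piperidine).
Ring B has two sp³ carbons, so it is not fully conjugated — not aromatic (2,3-dihydrofuran).
No ring is aromatic. Total: 0.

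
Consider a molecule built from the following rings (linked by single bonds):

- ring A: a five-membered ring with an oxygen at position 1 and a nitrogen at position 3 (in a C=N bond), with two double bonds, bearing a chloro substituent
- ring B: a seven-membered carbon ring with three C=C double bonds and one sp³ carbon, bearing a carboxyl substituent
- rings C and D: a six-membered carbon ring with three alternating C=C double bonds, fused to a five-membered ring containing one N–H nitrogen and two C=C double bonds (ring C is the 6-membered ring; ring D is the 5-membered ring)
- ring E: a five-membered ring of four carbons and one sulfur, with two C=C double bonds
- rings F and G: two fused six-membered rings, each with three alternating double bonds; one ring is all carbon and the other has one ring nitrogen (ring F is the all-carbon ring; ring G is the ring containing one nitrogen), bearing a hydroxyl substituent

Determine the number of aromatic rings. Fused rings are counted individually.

6

Ring A is fully conjugated (every ring atom contributes a p orbital); 2 ring double bonds (4 π electrons) plus a heteroatom lone pair (2) give 6 π electrons. 6 = 4(1)+2, so ring A is aromatic (oxazole).
Ring B has one sp³ carbon, so it is not fully conjugated — not aromatic (cycloheptatriene).
Rings C and D form a fused bicyclic system (with one N–H) with 9 sp² atoms and 10 π electrons from ring double bonds plus a heteroatom lone pair. 10 = 4(2)+2, so the system is aromatic and both rings count as aromatic (indole).
Ring E is planar and fully conjugated; 2 ring double bonds (4 π electrons) plus a heteroatom lone pair (2) give 6 π electrons. Since 6 = 4n+2 (n=1), ring E is aromatic (thiophene).
Rings F and G form a fused bicyclic system (with one nitrogen) with 10 sp² atoms and 10 π electrons from ring double bonds. 10 = 4(2)+2, so the system is aromatic and both rings count as aromatic (quinoline).
Aromatic: A, C, D, E, F, G. Total: 6.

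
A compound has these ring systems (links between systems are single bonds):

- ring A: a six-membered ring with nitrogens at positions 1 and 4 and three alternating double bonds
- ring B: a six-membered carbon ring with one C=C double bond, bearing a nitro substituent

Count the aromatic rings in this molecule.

1

Ring A is planar and fully conjugated; 3 ring double bonds give 6 π electrons. 6 = 4(1)+2, so ring A is aromatic (pyrazine).
Ring B has four sp³ carbons, so it is not fully conjugated — not aromatic (cyclohexene).
Aromatic: A. Total: 1.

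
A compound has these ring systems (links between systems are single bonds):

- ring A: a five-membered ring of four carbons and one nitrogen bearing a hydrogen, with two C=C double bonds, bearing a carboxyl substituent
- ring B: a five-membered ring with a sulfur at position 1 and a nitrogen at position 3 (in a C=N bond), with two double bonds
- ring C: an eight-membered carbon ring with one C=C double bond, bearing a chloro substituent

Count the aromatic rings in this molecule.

2

Ring A is planar and fully conjugated; 2 ring double bonds (4 π electrons) plus a heteroatom lone pair (2) give 6 π electrons. That satisfies 4n+2 with n=1, so ring A is aromatic (pyrrole).
Ring B is planar and fully conjugated; 2 ring double bonds (4 π electrons) plus a heteroatom lone pair (2) give 6 π electrons. Since 6 = 4n+2 (n=1), ring B is aromatic (thiazole).
Ring C has six sp³ carbons, so it is not fully conjugated — not aromatic (cyclooctene).
Aromatic: A, B. Total: 2.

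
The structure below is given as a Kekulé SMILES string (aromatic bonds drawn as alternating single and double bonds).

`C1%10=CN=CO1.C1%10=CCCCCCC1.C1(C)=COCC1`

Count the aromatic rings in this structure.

The SMILES encodes a five-membered ring with an oxygen at position 1 and a nitrogen at position 3 (in a C=N bond), with two double bonds; an eight-membered carbon ring with one C=C double bond; a five-membered ring of four carbons and one oxygen, with one C=C double bond and two sp³ carbons.
The 5-membered ring with one oxygen and one =N– has a continuous p-orbital overlap around the ring; 2 ring double bonds (4 π electrons) plus a heteroatom lone pair (2) give 6 π electrons. Since 6 = 4n+2 (n=1), it is aromatic (oxazole).
The 8-membered ring has six sp³ carbons, so it is not fully conjugated — not aromatic (cyclooctene).
The 5-membered ring with one oxygen has two sp³ carbons, so it is not fully conjugated — not aromatic (2,3-dihydrofuran).
1 of the 3 rings is aromatic. Total: 1.

1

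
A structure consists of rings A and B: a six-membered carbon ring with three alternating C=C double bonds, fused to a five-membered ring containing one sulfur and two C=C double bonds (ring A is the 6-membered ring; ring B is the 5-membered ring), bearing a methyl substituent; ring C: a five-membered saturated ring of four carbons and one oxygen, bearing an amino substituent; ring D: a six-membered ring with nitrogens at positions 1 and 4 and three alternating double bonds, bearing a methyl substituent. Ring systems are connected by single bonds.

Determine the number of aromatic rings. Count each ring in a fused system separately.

3

Rings A and B form a fused bicyclic system (with one sulfur) with 9 sp² atoms and 10 π electrons from ring double bonds plus a heteroatom lone pair. 10 = 4(2)+2, so the system is aromatic and both rings count as aromatic (benzothiophene).
Ring C has only sp³ atoms, so it is not fully conjugated — not aromatic (tetrahydrofuran).
Ring D is fully conjugated (every ring atom contributes a p orbital); 3 ring double bonds give 6 π electrons. That satisfies 4n+2 with n=1, so ring D is aromatic (pyrazine).
Aromatic: A, B, D. Total: 3.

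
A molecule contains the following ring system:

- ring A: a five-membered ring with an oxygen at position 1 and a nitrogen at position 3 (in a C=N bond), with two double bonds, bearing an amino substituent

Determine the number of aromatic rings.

1

Ring A is fully conjugated (every ring atom contributes a p orbital); 2 ring double bonds (4 π electrons) plus a heteroatom lone pair (2) give 6 π electrons. Since 6 = 4n+2 (n=1), ring A is aromatic (oxazole).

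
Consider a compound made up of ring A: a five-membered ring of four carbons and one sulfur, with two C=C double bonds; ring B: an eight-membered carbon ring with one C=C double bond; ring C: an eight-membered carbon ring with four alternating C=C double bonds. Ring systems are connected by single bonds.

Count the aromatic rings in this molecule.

Ring A has a continuous p-orbital overlap around the ring; 2 ring double bonds (4 π electrons) plus a heteroatom lone pair (2) give 6 π electrons. That satisfies 4n+2 with n=1, so ring A is aromatic (thiophene).
Ring B has six sp³ carbons, so it is not fully conjugated — not aromatic (cyclooctene).
Ring C has only sp² ring atoms; a planar conformation would have a fully conjugated π system of 8 electrons. But 8 = 4(2), which is 4n not 4n+2, so ring C is not aromatic (cyclooctatetraene) — cyclooctatetraene distorts into a non-planar tub to avoid antiaromaticity.
Aromatic: A. Total: 1.

1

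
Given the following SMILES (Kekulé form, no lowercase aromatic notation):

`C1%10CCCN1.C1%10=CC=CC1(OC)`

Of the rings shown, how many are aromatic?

0

The SMILES encodes a five-membered saturated ring of four carbons and one N–H nitrogen; a five-membered carbon ring with two conjugated C=C double bonds and one sp³ carbon.
The 5-membered ring with one N–H has only sp³ atoms, so it is not fully conjugated — not aromatic (pyrrolidine).
The 5-membered ring has one sp³ carbon, so it is not fully conjugated — not aromatic (cyclopentadiene).
None of the rings are aromatic. Total: 0.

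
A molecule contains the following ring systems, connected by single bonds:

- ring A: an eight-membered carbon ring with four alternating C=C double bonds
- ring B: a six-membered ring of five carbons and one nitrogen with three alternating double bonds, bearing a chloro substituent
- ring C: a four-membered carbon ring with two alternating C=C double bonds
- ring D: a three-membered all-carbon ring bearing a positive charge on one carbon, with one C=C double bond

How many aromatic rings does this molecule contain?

Ring A has only sp² ring atoms; a planar conformation would have a fully conjugated π system of 8 electrons. But 8 = 4(2), which is 4n not 4n+2, so ring A is not aromatic (cyclooctatetraene) — cyclooctatetraene distorts into a non-planar tub to avoid antiaromaticity.
Ring B is fully conjugated (every ring atom contributes a p orbital); 3 ring double bonds give 6 π electrons. 6 = 4(1)+2, so ring B is aromatic (pyridine).
Ring C has only sp² ring atoms; a planar conformation would have a fully conjugated π system of 4 electrons. But 4 = 4(1), which is 4n not 4n+2, so ring C is not aromatic (cyclobutadiene) — cyclobutadiene is antiaromatic and distorts to a rectangle.
Ring D has a continuous p-orbital overlap around the ring; 1 ring double bond (2 π electrons) plus the carbocation's empty p orbital (0, but keeps the ring conjugated) give 2 π electrons. Since 2 = 4n+2 (n=0), ring D is aromatic (cyclopropenyl cation).
Aromatic: B, D. Total: 2.

2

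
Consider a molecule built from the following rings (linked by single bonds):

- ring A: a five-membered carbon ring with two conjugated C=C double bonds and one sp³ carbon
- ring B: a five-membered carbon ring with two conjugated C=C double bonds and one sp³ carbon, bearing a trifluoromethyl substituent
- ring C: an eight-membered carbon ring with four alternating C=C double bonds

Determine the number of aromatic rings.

Ring A has one sp³ carbon, so it is not fully conjugated — not aromatic (cyclopentadiene).
Ring B has one sp³ carbon, so it is not fully conjugated — not aromatic (cyclopentadiene).
Ring C has only sp² ring atoms; a planar conformation would have a fully conjugated π system of 8 electrons. But 8 = 4(2), which is 4n not 4n+2, so ring C is not aromatic (cyclooctatetraene) — cyclooctatetraene distorts into a non-planar tub to avoid antiaromaticity.
No ring is aromatic. Total: 0.

0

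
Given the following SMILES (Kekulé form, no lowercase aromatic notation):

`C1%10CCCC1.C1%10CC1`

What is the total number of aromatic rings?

0

The SMILES encodes a five-membered saturated carbon ring; a three-membered saturated carbon ring.
The 5-membered ring has only sp³ atoms, so it is not fully conjugated — not aromatic (cyclopentane).
The 3-membered ring has only sp³ atoms, so it is not fully conjugated — not aromatic (cyclopropane).
None of the rings are aromatic. Total: 0.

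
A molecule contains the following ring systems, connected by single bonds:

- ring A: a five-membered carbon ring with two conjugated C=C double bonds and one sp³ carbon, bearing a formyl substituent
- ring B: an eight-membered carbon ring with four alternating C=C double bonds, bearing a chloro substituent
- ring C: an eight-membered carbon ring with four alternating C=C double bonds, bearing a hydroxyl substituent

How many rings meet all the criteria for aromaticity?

Ring A has one sp³ carbon, so it is not fully conjugated — not aromatic (cyclopentadiene).
Ring B has only sp² ring atoms; a planar conformation would have a fully conjugated π system of 8 electrons. But 8 = 4(2), which is 4n not 4n+2, so ring B is not aromatic (cyclooctatetraene) — cyclooctatetraene distorts into a non-planar tub to avoid antiaromaticity.
Ring C has only sp² ring atoms; a planar conformation would have a fully conjugated π system of 8 electrons. But 8 = 4(2), which is 4n not 4n+2, so ring C is not aromatic (cyclooctatetraene) — cyclooctatetraene distorts into a non-planar tub to avoid antiaromaticity.
No ring is aromatic. Total: 0.

0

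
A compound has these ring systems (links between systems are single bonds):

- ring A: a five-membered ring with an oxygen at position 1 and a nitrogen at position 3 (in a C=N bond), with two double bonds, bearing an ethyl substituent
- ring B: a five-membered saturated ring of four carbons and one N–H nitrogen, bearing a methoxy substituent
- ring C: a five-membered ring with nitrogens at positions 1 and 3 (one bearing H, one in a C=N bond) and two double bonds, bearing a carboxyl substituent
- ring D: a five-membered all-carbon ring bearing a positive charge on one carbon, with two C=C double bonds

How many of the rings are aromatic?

Ring A has a continuous p-orbital overlap around the ring; 2 ring double bonds (4 π electrons) plus a heteroatom lone pair (2) give 6 π electrons. Since 6 = 4n+2 (n=1), ring A is aromatic (oxazole).
Ring B has only sp³ atoms, so it is not fully conjugated — not aromatic (pyrrolidine).
Ring C is fully conjugated (every ring atom contributes a p orbital); 2 ring double bonds (4 π electrons) plus a heteroatom lone pair (2) give 6 π electrons. 6 = 4(1)+2, so ring C is aromatic (imidazole).
Ring D has only sp² ring atoms; a planar conformation would have a fully conjugated π system of 4 electrons. But 4 = 4(1), which is 4n not 4n+2, so ring D is not aromatic (cyclopentadienyl cation).
Aromatic: A, C. Total: 2.

2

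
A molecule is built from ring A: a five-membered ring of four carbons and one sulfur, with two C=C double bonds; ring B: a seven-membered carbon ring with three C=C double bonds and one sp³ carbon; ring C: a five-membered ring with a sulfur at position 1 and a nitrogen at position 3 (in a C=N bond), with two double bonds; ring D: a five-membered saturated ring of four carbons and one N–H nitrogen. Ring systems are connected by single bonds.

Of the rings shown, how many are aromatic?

2

Ring A is planar and fully conjugated; 2 ring double bonds (4 π electrons) plus a heteroatom lone pair (2) give 6 π electrons. That satisfies 4n+2 with n=1, so ring A is aromatic (thiophene).
Ring B has one sp³ carbon, so it is not fully conjugated — not aromatic (cycloheptatriene).
Ring C has a continuous p-orbital overlap around the ring; 2 ring double bonds (4 π electrons) plus a heteroatom lone pair (2) give 6 π electrons. That satisfies 4n+2 with n=1, so ring C is aromatic (thiazole).
Ring D has only sp³ atoms, so it is not fully conjugated — not aromatic (pyrrolidine).
Aromatic: A, C. Total: 2.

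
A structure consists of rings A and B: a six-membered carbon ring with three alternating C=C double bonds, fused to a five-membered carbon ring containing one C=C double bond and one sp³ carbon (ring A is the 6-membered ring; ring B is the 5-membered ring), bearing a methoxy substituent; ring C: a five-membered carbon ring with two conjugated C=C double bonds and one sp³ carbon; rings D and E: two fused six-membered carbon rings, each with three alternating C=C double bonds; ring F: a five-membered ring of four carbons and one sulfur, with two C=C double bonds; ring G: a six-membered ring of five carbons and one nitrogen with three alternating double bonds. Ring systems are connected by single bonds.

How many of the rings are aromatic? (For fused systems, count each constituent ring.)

Ring A has a continuous p-orbital overlap around the ring; 3 ring double bonds give 6 π electrons. That satisfies 4n+2 with n=1, so ring A is aromatic (benzene ring).
Ring B has one sp³ carbon, so it is not fully conjugated — not aromatic (cyclopentene ring).
Ring C has one sp³ carbon, so it is not fully conjugated — not aromatic (cyclopentadiene).
Rings D and E form a fused bicyclic system with 10 sp² atoms and 10 π electrons from ring double bonds. 10 = 4(2)+2, so the system is aromatic and both rings count as aromatic (naphthalene).
Ring F has a continuous p-orbital overlap around the ring; 2 ring double bonds (4 π electrons) plus a heteroatom lone pair (2) give 6 π electrons. 6 = 4(1)+2, so ring F is aromatic (thiophene).
Ring G is planar and fully conjugated; 3 ring double bonds give 6 π electrons. Since 6 = 4n+2 (n=1), ring G is aromatic (pyridine).
Aromatic: A, D, E, F, G. Total: 5.

5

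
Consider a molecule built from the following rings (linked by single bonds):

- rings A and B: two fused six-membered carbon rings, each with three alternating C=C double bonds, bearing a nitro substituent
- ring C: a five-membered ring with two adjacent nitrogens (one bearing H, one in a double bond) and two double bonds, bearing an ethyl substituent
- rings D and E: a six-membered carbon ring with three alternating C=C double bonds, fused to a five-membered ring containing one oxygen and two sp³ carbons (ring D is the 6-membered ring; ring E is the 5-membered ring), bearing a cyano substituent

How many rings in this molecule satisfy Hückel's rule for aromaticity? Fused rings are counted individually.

Rings A and B form a fused bicyclic system with 10 sp² atoms and 10 π electrons from ring double bonds. 10 = 4(2)+2, so the system is aromatic and both rings count as aromatic (naphthalene).
Ring C is planar and fully conjugated; 2 ring double bonds (4 π electrons) plus a heteroatom lone pair (2) give 6 π electrons. Since 6 = 4n+2 (n=1), ring C is aromatic (pyrazole).
Ring D is planar and fully conjugated; 3 ring double bonds give 6 π electrons. Since 6 = 4n+2 (n=1), ring D is aromatic (benzene ring).
Ring E has two sp³ carbons, so it is not fully conjugated — not aromatic (oxolane ring).
Aromatic: A, B, C, D. Total: 4.

4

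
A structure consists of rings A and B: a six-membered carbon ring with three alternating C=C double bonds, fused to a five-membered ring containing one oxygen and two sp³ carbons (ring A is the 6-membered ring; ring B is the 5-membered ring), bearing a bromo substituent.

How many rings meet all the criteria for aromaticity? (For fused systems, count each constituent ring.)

Ring A is fully conjugated (every ring atom contributes a p orbital); 3 ring double bonds give 6 π electrons. 6 = 4(1)+2, so ring A is aromatic (benzene ring).
Ring B has two sp³ carbons, so it is not fully conjugated — not aromatic (oxolane ring).
Aromatic: A. Total: 1.

1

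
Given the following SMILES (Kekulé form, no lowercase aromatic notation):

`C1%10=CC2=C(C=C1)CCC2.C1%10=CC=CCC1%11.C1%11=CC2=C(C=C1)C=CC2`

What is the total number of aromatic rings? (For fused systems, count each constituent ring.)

2

The SMILES encodes a six-membered carbon ring with three alternating C=C double bonds, fused to a saturated five-membered carbon ring; a six-membered carbon ring with two conjugated C=C double bonds and two sp³ carbons; a six-membered carbon ring with three alternating C=C double bonds, fused to a five-membered carbon ring containing one C=C double bond and one sp³ carbon.
The 6-membered ring is fully conjugated (every ring atom contributes a p orbital); 3 ring double bonds give 6 π electrons. That satisfies 4n+2 with n=1, so it is aromatic (benzene ring).
The 5-membered ring has three sp³ carbons, so it is not fully conjugated — not aromatic (cyclopentane ring).
The second 6-membered ring has two sp³ carbons, so it is not fully conjugated — not aromatic (1,3-cyclohexadiene).
The third 6-membered ring is planar and fully conjugated; 3 ring double bonds give 6 π electrons. That satisfies 4n+2 with n=1, so it is aromatic (benzene ring).
The second 5-membered ring has one sp³ carbon, so it is not fully conjugated — not aromatic (cyclopentene ring).
2 of the 5 rings are aromatic. Total: 2.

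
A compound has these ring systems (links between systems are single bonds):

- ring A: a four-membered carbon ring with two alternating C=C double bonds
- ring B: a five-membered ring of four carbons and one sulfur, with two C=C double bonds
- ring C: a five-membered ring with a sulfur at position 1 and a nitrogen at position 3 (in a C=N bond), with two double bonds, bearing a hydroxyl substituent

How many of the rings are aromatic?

Ring A has only sp² ring atoms; a planar conformation would have a fully conjugated π system of 4 electrons. But 4 = 4(1), which is 4n not 4n+2, so ring A is not aromatic (cyclobutadiene) — cyclobutadiene is antiaromatic and distorts to a rectangle.
Ring B is fully conjugated (every ring atom contributes a p orbital); 2 ring double bonds (4 π electrons) plus a heteroatom lone pair (2) give 6 π electrons. That satisfies 4n+2 with n=1, so ring B is aromatic (thiophene).
Ring C is fully conjugated (every ring atom contributes a p orbital); 2 ring double bonds (4 π electrons) plus a heteroatom lone pair (2) give 6 π electrons. Since 6 = 4n+2 (n=1), ring C is aromatic (thiazole).
Aromatic: B, C. Total: 2.

2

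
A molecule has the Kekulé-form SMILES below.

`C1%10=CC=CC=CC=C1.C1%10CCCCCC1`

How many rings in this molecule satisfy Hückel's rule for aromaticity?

The SMILES encodes an eight-membered carbon ring with four alternating C=C double bonds; a seven-membered saturated carbon ring.
The 8-membered ring has only sp² ring atoms; a planar conformation would have a fully conjugated π system of 8 electrons. But 8 = 4(2), which is 4n not 4n+2, so it is not aromatic (cyclooctatetraene) — cyclooctatetraene distorts into a non-planar tub to avoid antiaromaticity.
The 7-membered ring has only sp³ atoms, so it is not fully conjugated — not aromatic (cycloheptane).
None of the rings are aromatic. Total: 0.

0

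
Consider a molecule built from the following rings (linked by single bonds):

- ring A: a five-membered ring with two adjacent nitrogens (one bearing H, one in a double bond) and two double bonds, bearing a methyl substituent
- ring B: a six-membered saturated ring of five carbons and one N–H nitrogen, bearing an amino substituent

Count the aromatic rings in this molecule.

Ring A has a continuous p-orbital overlap around the ring; 2 ring double bonds (4 π electrons) plus a heteroatom lone pair (2) give 6 π electrons. Since 6 = 4n+2 (n=1), ring A is aromatic (pyrazole).
Ring B has only sp³ atoms, so it is not fully conjugated — not aromatic (piperidine).
Aromatic: A. Total: 1.

1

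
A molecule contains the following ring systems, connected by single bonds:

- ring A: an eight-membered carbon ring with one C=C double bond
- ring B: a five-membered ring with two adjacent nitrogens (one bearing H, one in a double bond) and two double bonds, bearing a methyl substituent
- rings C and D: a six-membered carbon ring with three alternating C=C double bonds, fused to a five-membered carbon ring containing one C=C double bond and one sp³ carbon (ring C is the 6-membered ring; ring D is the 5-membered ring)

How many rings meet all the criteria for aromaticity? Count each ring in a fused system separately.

Ring A has six sp³ carbons, so it is not fully conjugated — not aromatic (cyclooctene).
Ring B is planar and fully conjugated; 2 ring double bonds (4 π electrons) plus a heteroatom lone pair (2) give 6 π electrons. 6 = 4(1)+2, so ring B is aromatic (pyrazole).
Ring C is fully conjugated (every ring atom contributes a p orbital); 3 ring double bonds give 6 π electrons. That satisfies 4n+2 with n=1, so ring C is aromatic (benzene ring).
Ring D has one sp³ carbon, so it is not fully conjugated — not aromatic (cyclopentene ring).
Aromatic: B, C. Total: 2.

2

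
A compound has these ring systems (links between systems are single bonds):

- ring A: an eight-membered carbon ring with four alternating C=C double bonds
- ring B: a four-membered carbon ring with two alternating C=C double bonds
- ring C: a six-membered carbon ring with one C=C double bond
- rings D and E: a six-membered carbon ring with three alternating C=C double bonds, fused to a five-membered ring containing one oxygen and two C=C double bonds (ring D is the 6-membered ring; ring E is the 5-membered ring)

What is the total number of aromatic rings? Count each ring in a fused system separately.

Ring A has only sp² ring atoms; a planar conformation would have a fully conjugated π system of 8 electrons. But 8 = 4(2), which is 4n not 4n+2, so ring A is not aromatic (cyclooctatetraene) — cyclooctatetraene distorts into a non-planar tub to avoid antiaromaticity.
Ring B has only sp² ring atoms; a planar conformation would have a fully conjugated π system of 4 electrons. But 4 = 4(1), which is 4n not 4n+2, so ring B is not aromatic (cyclobutadiene) — cyclobutadiene is antiaromatic and distorts to a rectangle.
Ring C has four sp³ carbons, so it is not fully conjugated — not aromatic (cyclohexene).
Rings D and E form a fused bicyclic system (with one oxygen) with 9 sp² atoms and 10 π electrons from ring double bonds plus a heteroatom lone pair. 10 = 4(2)+2, so the system is aromatic and both rings count as aromatic (benzofuran).
Aromatic: D, E. Total: 2.

2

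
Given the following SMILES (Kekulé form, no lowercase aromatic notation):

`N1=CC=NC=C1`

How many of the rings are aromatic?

1

The SMILES encodes a six-membered ring with nitrogens at positions 1 and 4 and three alternating double bonds.
The 6-membered ring with two nitrogens (1,4) has a continuous p-orbital overlap around the ring; 3 ring double bonds give 6 π electrons. Since 6 = 4n+2 (n=1), it is aromatic (pyrazine).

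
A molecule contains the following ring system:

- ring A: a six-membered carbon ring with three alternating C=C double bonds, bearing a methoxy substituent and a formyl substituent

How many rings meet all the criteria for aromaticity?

1

Ring A has a continuous p-orbital overlap around the ring; 3 ring double bonds give 6 π electrons. 6 = 4(1)+2, so ring A is aromatic (benzene).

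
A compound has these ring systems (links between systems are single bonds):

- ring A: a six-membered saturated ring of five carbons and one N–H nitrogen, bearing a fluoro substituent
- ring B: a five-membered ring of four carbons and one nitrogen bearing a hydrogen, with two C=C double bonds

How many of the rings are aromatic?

Ring A has only sp³ atoms, so it is not fully conjugated — not aromatic (piperidine).
Ring B is planar and fully conjugated; 2 ring double bonds (4 π electrons) plus a heteroatom lone pair (2) give 6 π electrons. Since 6 = 4n+2 (n=1), ring B is aromatic (pyrrole).
Aromatic: B. Total: 1.

1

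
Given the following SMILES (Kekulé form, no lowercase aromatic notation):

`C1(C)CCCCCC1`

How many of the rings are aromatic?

0

The SMILES encodes a seven-membered saturated carbon ring.
The 7-membered ring has only sp³ atoms, so it is not fully conjugated — not aromatic (cycloheptane).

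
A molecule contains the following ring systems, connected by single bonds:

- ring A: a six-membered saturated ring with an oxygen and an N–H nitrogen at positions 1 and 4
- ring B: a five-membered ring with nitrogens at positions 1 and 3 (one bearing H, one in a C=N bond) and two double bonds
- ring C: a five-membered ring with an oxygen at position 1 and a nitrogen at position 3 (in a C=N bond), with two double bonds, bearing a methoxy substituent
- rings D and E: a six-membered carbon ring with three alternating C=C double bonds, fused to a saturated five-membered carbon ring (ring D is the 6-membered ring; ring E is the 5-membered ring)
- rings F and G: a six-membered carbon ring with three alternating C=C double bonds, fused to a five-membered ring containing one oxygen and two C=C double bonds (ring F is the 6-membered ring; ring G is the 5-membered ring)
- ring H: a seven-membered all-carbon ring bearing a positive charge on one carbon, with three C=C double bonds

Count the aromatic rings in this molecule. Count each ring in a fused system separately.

Ring A has only sp³ atoms, so it is not fully conjugated — not aromatic (morpholine).
Ring B has a continuous p-orbital overlap around the ring; 2 ring double bonds (4 π electrons) plus a heteroatom lone pair (2) give 6 π electrons. Since 6 = 4n+2 (n=1), ring B is aromatic (imidazole).
Ring C is planar and fully conjugated; 2 ring double bonds (4 π electrons) plus a heteroatom lone pair (2) give 6 π electrons. Since 6 = 4n+2 (n=1), ring C is aromatic (oxazole).
Ring D has a continuous p-orbital overlap around the ring; 3 ring double bonds give 6 π electrons. Since 6 = 4n+2 (n=1), ring D is aromatic (benzene ring).
Ring E has three sp³ carbons, so it is not fully conjugated — not aromatic (cyclopentane ring).
Rings F and G form a fused bicyclic system (with one oxygen) with 9 sp² atoms and 10 π electrons from ring double bonds plus a heteroatom lone pair. 10 = 4(2)+2, so the system is aromatic and both rings count as aromatic (benzofuran).
Ring H has a continuous p-orbital overlap around the ring; 3 ring double bonds (6 π electrons) plus the carbocation's empty p orbital (0, but keeps the ring conjugated) give 6 π electrons. That satisfies 4n+2 with n=1, so ring H is aromatic (tropylium cation).
Aromatic: B, C, D, F, G, H. Total: 6.

6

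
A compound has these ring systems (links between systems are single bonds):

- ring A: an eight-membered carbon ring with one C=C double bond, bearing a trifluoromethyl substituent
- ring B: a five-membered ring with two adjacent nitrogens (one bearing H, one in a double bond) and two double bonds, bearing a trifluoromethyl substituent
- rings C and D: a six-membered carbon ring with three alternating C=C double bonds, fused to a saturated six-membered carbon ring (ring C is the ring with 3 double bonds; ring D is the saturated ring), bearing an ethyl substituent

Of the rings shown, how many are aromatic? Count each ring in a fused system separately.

Ring A has six sp³ carbons, so it is not fully conjugated — not aromatic (cyclooctene).
Ring B is fully conjugated (every ring atom contributes a p orbital); 2 ring double bonds (4 π electrons) plus a heteroatom lone pair (2) give 6 π electrons. That satisfies 4n+2 with n=1, so ring B is aromatic (pyrazole).
Ring C is fully conjugated (every ring atom contributes a p orbital); 3 ring double bonds give 6 π electrons. That satisfies 4n+2 with n=1, so ring C is aromatic (benzene ring).
Ring D has four sp³ carbons, so it is not fully conjugated — not aromatic (cyclohexane ring).
Aromatic: B, C. Total: 2.

2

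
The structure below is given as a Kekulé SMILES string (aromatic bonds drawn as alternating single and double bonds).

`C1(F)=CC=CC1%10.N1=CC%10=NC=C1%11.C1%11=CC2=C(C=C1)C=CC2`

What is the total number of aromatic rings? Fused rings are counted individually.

The SMILES encodes a five-membered carbon ring with two conjugated C=C double bonds and one sp³ carbon; a six-membered ring with nitrogens at positions 1 and 4 and three alternating double bonds; a six-membered carbon ring with three alternating C=C double bonds, fused to a five-membered carbon ring containing one C=C double bond and one sp³ carbon.
The 5-membered ring has one sp³ carbon, so it is not fully conjugated — not aromatic (cyclopentadiene).
The 6-membered ring with two nitrogens (1,4) has a continuous p-orbital overlap around the ring; 3 ring double bonds give 6 π electrons. That satisfies 4n+2 with n=1, so it is aromatic (pyrazine).
The 6-membered ring is fully conjugated (every ring atom contributes a p orbital); 3 ring double bonds give 6 π electrons. Since 6 = 4n+2 (n=1), it is aromatic (benzene ring).
The second 5-membered ring has one sp³ carbon, so it is not fully conjugated — not aromatic (cyclopentene ring).
2 of the 4 rings are aromatic. Total: 2.

2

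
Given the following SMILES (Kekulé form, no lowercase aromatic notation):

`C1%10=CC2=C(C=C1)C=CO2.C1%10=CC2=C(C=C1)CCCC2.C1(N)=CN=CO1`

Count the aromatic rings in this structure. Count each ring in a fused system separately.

4

The SMILES encodes a six-membered carbon ring with three alternating C=C double bonds, fused to a five-membered ring containing one oxygen and two C=C double bonds; a six-membered carbon ring with three alternating C=C double bonds, fused to a saturated six-membered carbon ring; a five-membered ring with an oxygen at position 1 and a nitrogen at position 3 (in a C=N bond), with two double bonds.
The fused 6/5-membered bicyclic (with one oxygen) is a single π system with 9 sp² atoms and 10 π electrons from ring double bonds plus a heteroatom lone pair. 10 = 4(2)+2, so the system is aromatic and both rings count as aromatic (benzofuran).
The 6-membered ring is fully conjugated (every ring atom contributes a p orbital); 3 ring double bonds give 6 π electrons. 6 = 4(1)+2, so it is aromatic (benzene ring).
The second 6-membered ring has four sp³ carbons, so it is not fully conjugated — not aromatic (cyclohexane ring).
The 5-membered ring with one oxygen and one =N– has a continuous p-orbital overlap around the ring; 2 ring double bonds (4 π electrons) plus a heteroatom lone pair (2) give 6 π electrons. That satisfies 4n+2 with n=1, so it is aromatic (oxazole).
4 of the 5 rings are aromatic. Total: 4.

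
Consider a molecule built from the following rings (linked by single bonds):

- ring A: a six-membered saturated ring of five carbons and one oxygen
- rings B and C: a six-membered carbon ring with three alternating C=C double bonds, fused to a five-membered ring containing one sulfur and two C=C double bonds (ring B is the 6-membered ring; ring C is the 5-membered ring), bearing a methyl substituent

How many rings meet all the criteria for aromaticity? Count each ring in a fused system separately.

2

Ring A has only sp³ atoms, so it is not fully conjugated — not aromatic (tetrahydropyran).
Rings B and C form a fused bicyclic system (with one sulfur) with 9 sp² atoms and 10 π electrons from ring double bonds plus a heteroatom lone pair. 10 = 4(2)+2, so the system is aromatic and both rings count as aromatic (benzothiophene).
Aromatic: B, C. Total: 2.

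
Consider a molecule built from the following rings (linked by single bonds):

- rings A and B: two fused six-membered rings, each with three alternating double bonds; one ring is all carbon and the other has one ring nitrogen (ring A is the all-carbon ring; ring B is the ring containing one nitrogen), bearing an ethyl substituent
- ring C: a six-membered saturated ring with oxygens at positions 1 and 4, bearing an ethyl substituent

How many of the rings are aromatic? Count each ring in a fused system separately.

2

Rings A and B form a fused bicyclic system (with one nitrogen) with 10 sp² atoms and 10 π electrons from ring double bonds. 10 = 4(2)+2, so the system is aromatic and both rings count as aromatic (quinoline).
Ring C has only sp³ atoms, so it is not fully conjugated — not aromatic (1,4-dioxane).
Aromatic: A, B. Total: 2.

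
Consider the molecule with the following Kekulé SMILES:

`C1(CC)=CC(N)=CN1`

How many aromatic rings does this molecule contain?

1

The SMILES encodes a five-membered ring of four carbons and one nitrogen bearing a hydrogen, with two C=C double bonds.
The 5-membered ring with one N–H is planar and fully conjugated; 2 ring double bonds (4 π electrons) plus a heteroatom lone pair (2) give 6 π electrons. That satisfies 4n+2 with n=1, so it is aromatic (pyrrole).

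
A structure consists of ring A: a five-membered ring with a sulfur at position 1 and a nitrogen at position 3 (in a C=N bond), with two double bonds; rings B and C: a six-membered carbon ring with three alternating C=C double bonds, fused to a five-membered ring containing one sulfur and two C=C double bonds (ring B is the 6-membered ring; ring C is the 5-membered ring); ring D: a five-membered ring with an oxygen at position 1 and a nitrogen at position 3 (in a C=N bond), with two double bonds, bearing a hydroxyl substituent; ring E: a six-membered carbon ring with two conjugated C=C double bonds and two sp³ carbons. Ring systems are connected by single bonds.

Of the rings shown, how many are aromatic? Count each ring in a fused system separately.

Ring A is planar and fully conjugated; 2 ring double bonds (4 π electrons) plus a heteroatom lone pair (2) give 6 π electrons. That satisfies 4n+2 with n=1, so ring A is aromatic (thiazole).
Rings B and C form a fused bicyclic system (with one sulfur) with 9 sp² atoms and 10 π electrons from ring double bonds plus a heteroatom lone pair. 10 = 4(2)+2, so the system is aromatic and both rings count as aromatic (benzothiophene).
Ring D is fully conjugated (every ring atom contributes a p orbital); 2 ring double bonds (4 π electrons) plus a heteroatom lone pair (2) give 6 π electrons. 6 = 4(1)+2, so ring D is aromatic (oxazole).
Ring E has two sp³ carbons, so it is not fully conjugated — not aromatic (1,3-cyclohexadiene).
Aromatic: A, B, C, D. Total: 4.

4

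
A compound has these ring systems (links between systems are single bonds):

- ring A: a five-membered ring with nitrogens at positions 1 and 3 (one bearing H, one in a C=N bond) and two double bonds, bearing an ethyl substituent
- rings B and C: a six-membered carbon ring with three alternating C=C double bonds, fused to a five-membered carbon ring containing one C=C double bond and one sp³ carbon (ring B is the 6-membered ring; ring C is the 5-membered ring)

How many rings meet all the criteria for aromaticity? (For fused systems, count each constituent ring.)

Ring A is planar and fully conjugated; 2 ring double bonds (4 π electrons) plus a heteroatom lone pair (2) give 6 π electrons. 6 = 4(1)+2, so ring A is aromatic (imidazole).
Ring B has a continuous p-orbital overlap around the ring; 3 ring double bonds give 6 π electrons. Since 6 = 4n+2 (n=1), ring B is aromatic (benzene ring).
Ring C has one sp³ carbon, so it is not fully conjugated — not aromatic (cyclopentene ring).
Aromatic: A, B. Total: 2.

2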